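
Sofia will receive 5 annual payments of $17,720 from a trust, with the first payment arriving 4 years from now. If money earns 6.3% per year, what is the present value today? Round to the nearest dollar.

$61,639

PV at t=3 (ordinary 5-year annuity): 17720 × a(5|0.063) = 17720 × 4.178207 = 74,037.8283
Discount back 3 years: 74,037.8283 × (1+0.063)^(−3) = 74,037.8283 × 0.832531 = 61,638.7578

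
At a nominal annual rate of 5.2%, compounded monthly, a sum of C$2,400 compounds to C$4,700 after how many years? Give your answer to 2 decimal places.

Periodic rate i = 0.052/12 = 0.00433333.
(1+i)^n = 4700/2400 = 1.95833, so n = ln 1.95833 / ln 1.00433 = 155.4344 months
= 155.4344/12 years

12.95 years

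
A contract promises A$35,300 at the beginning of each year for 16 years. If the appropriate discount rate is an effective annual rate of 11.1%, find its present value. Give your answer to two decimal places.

A$287,742.63

Annuity factor a(16|0.111) × (1+i) = 8.151349; PV = 35300 × 8.151349 = 287,742.6340
(Beginning-of-period payments → annuity-due factor ×(1+i).)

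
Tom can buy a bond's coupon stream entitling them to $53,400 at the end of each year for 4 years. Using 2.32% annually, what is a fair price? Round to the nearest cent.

$201,763.54

Annuity factor a(4|0.0232) = 3.778343; PV = 53400 × 3.778343 = 201,763.5389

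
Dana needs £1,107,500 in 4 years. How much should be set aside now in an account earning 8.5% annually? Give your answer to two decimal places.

£799,143.52

PV = 1,107,500 / (1 + 0.085)^4 = 1,107,500 / 1.385859 = 799,143.5198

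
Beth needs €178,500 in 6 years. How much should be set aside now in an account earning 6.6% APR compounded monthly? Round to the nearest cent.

With 12 periods per year: i = 0.0055, n = 72.
PV = 178,500 / (1 + 0.0055)^72 = 178,500 / 1.484258 = 120,262.1117

€120,262.11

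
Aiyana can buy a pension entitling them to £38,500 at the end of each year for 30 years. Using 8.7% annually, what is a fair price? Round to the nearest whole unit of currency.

PV = PMT · [1 − (1+i)^(−n)] / i = 38500 · 10.553242 = 406,299.8351

£406,300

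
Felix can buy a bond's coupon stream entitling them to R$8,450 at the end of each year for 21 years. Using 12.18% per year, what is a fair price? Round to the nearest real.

R$63,168

Annuity factor a(21|0.1218) = 7.475449; PV = 8450 × 7.475449 = 63,167.5465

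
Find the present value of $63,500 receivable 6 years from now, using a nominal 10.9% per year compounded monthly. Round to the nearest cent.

i = 0.109/12 = 0.00908333 per month; n = 6·12 = 72.
Discount factor = (1+0.00908333)^(−72) = 0.521499; PV = 63,500 × 0.521499 = 33,115.1967

$33,115.20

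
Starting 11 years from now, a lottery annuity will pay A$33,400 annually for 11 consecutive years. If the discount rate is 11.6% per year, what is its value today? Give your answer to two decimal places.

A$67,352.68

Value one period before first payment (t=10): 33400 × [1 − (1+0.116)^(−11)] / 0.116 = 33400 × 6.042969 = 201,835.1609
PV₀ = 201,835.1609 / (1+0.116)^10 = 201,835.1609 / 2.996691 = 67,352.6797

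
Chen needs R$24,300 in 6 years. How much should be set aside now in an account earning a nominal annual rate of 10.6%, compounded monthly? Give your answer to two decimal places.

R$12,900.54

Periodic rate i = 0.106/12 = 0.00883333; n = 6 × 12 = 72 periods.
PV = FV·(1+i)^(−n) = 24,300 × 0.530886 = 12,900.5367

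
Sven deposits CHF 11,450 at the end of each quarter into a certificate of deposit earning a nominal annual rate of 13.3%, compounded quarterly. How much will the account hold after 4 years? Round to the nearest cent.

With 4 periods per year: i = 0.03325, n = 16.
Accumulation factor s(16|0.03325) = 20.681698; FV = 11450 × 20.681698 = 236,805.4477

CHF 236,805.45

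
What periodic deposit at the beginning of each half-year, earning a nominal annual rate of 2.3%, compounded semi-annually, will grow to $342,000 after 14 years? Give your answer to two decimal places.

$10,304.14

i = 0.023/2 = 0.0115 per half-year; n = 14·2 = 28.
FV-annuity factor × (1+i) = 33.190540; PMT = 342000 / 33.190540 = 10,304.1408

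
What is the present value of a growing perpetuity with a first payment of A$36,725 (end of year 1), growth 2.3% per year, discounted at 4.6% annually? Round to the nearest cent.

PV = PMT / (i − g) = 36725 / (0.046 − 0.023) = 36725 / 0.023000 = 1,596,739.1304

A$1,596,739.13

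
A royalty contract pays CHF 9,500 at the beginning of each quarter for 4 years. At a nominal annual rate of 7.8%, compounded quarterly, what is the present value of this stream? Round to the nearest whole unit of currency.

i = 0.078/4 = 0.0195 per quarter; n = 4·4 = 16.
Annuity factor a(16|0.0195) × (1+i) = 13.897459; PV = 9500 × 13.897459 = 132,025.8563
(Beginning-of-period payments → annuity-due factor ×(1+i).)

CHF 132,026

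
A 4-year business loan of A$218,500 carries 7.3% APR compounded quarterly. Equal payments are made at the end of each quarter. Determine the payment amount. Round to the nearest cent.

A$15,870.32

i = 0.073/4 = 0.01825 per quarter; n = 4·4 = 16.
PMT = 218500 / ( [1 − (1+0.01825)^(−16)] / 0.01825 ) = 218500 / 13.767835 = 15,870.3237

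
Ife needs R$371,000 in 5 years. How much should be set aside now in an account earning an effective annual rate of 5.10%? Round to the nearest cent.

R$289,307.92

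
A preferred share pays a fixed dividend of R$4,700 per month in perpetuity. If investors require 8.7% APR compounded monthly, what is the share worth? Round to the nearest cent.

R$648,275.86

Periodic rate i = 0.087/12 = 0.00725.
PV = C/r = 4700/0.00725 = 648,275.8621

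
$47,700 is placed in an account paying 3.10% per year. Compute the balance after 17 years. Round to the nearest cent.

$80,152.24

FV = 47,700 × (1 + 0.031)^17 = 80,152.2446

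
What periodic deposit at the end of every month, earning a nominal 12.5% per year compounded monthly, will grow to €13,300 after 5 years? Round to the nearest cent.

Periodic rate i = 0.125/12 = 0.0104167; n = 5 × 12 = 60 periods.
PMT = 13300 / ( [(1+0.0104167)^60 − 1] / 0.0104167 ) = 13300 / 82.772744 = 160.6809

€160.68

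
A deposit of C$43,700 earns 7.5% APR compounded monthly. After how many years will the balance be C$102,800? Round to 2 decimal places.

Periodic rate i = 0.075/12 = 0.00625.
(1+i)^n = 102800/43700 = 2.35240, so n = ln 2.35240 / ln 1.00625 = 137.2972 months
= 137.2972/12 years

11.44 years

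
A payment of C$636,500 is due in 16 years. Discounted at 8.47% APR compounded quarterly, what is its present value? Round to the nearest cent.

C$166,489.66

i = 0.0847/4 = 0.021175 per quarter; n = 16·4 = 64.
Discount factor = (1+0.021175)^(−64) = 0.261571; PV = 636,500 × 0.261571 = 166,489.6612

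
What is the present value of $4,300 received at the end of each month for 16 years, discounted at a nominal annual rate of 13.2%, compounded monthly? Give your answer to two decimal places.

i = 0.132/12 = 0.011 per month; n = 16·12 = 192.
Annuity factor a(192|0.011) = 79.781903; PV = 4300 × 79.781903 = 343,062.1808

$343,062.18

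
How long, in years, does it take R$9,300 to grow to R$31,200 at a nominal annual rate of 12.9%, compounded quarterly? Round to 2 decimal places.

9.53 years

Periodic rate i = 0.129/4 = 0.03225.
(1+i)^n = 31200/9300 = 3.35484, so n = ln 3.35484 / ln 1.03225 = 38.1339 quarters
= 38.1339/4 years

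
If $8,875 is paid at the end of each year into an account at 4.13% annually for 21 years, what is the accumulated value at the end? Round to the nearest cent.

Accumulation factor s(21|0.0413) = 32.429526; FV = 8875 × 32.429526 = 287,812.0390

$287,812.04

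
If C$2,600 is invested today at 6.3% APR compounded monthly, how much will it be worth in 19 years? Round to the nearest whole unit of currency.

i = 0.063/12 = 0.00525 per month; n = 19·12 = 228.
FV = PV·(1+i)^n = 2,600 × 3.299823 = 8,579.5398

C$8,580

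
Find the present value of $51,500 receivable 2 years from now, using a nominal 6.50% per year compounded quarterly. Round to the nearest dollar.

Periodic rate i = 0.065/4 = 0.01625; n = 2 × 4 = 8 periods.
PV = FV·(1+i)^(−n) = 51,500 × 0.879013 = 45,269.1938

$45,269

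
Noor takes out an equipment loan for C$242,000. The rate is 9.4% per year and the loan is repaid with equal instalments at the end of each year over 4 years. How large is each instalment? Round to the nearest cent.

PMT = 242000 / ( [1 − (1+0.094)^(−4)] / 0.094 ) = 242000 / 3.211479 = 75,354.6991

C$75,354.70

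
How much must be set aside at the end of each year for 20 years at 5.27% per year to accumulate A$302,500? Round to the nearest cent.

A$8,890.42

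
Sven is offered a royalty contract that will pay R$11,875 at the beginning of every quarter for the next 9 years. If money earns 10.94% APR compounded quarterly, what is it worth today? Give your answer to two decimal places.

R$277,199.68

Periodic rate i = 0.1094/4 = 0.02735; n = 9 × 4 = 36 periods.
PV = PMT · [1 − (1+i)^(−n)] / i × (1+i) = 11875 · 23.343131 = 277,199.6760
Payments are at the start of each period, so multiply by (1+i).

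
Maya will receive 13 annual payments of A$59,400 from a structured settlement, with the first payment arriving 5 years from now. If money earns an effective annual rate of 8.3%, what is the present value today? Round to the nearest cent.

Value one period before first payment (t=4): 59400 × [1 − (1+0.083)^(−13)] / 0.083 = 59400 × 7.775005 = 461,835.3001
Discount back 4 years: 461,835.3001 × (1+0.083)^(−4) = 461,835.3001 × 0.726919 = 335,716.9728

A$335,716.97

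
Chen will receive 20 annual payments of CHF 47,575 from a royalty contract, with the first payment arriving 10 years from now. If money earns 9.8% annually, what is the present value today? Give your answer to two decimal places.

CHF 177,020.37

Value one period before first payment (t=9): 47575 × [1 − (1+0.098)^(−20)] / 0.098 = 47575 × 8.631087 = 410,623.9845
Discount back 9 years: 410,623.9845 × (1+0.098)^(−9) = 410,623.9845 × 0.431101 = 177,020.3731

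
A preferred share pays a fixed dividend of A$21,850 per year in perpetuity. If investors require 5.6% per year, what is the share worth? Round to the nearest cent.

A$390,178.57

PV = PMT / i = 21850 / 0.056 = 390,178.5714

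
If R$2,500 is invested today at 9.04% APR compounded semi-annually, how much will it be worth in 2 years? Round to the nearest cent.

R$2,983.58

i = 0.0904/2 = 0.0452 per half-year; n = 2·2 = 4.
2,500 × (1+0.0452)^4 = 2,500 × 1.193432 = 2,983.5795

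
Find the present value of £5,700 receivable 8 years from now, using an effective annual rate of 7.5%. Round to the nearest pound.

PV = 5,700 / (1 + 0.075)^8 = 5,700 / 1.783478 = 3,196.0027

£3,196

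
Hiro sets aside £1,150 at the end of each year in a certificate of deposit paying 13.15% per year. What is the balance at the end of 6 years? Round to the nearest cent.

£9,607.43

FV = PMT · [(1+i)^n − 1] / i = 1150 · 8.354287 = 9,607.4305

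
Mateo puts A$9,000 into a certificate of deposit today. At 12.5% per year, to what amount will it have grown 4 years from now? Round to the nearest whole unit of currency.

A$14,416

9,000 × (1+0.125)^4 = 9,000 × 1.601807 = 14,416.2598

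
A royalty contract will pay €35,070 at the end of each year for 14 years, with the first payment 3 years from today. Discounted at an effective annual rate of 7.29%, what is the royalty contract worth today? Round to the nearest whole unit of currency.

PV at t=2 (ordinary 14-year annuity): 35070 × a(14|0.0729) = 35070 × 8.595380 = 301,439.9863
Discount back 2 years: 301,439.9863 × (1+0.0729)^(−2) = 301,439.9863 × 0.868723 = 261,867.9635

€261,868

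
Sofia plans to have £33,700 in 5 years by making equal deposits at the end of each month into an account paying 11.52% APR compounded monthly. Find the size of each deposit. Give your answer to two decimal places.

Periodic rate i = 0.1152/12 = 0.0096; n = 5 × 12 = 60 periods.
PMT = 33700 / ( [(1+0.0096)^60 − 1] / 0.0096 ) = 33700 / 80.627935 = 417.9693

£417.97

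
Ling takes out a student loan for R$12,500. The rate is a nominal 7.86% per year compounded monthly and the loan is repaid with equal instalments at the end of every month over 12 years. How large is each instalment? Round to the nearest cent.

Periodic rate i = 0.0786/12 = 0.00655; n = 12 × 12 = 144 periods.
PMT = 12500 / ( [1 − (1+0.00655)^(−144)] / 0.00655 ) = 12500 / 93.041339 = 134.3489

R$134.35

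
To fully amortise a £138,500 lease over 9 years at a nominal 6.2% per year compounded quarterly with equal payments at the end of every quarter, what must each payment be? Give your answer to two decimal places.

With 4 periods per year: i = 0.0155, n = 36.
PMT = 138500 / ( [1 − (1+0.0155)^(−36)] / 0.0155 ) = 138500 / 27.431759 = 5,048.8924

£5,048.89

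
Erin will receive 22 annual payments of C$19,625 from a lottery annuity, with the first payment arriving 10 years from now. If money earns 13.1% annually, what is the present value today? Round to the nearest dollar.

PV at t=9 (ordinary 22-year annuity): 19625 × a(22|0.131) = 19625 × 7.124783 = 139,823.8616
PV₀ = 139,823.8616 / (1+0.131)^9 = 139,823.8616 / 3.028053 = 46,176.1636

C$46,176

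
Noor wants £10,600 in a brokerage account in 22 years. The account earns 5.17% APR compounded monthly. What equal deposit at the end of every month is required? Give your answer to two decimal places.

£21.63

i = 0.0517/12 = 0.00430833 per month; n = 22·12 = 264.
FV-annuity factor = 489.989790; PMT = 10600 / 489.989790 = 21.6331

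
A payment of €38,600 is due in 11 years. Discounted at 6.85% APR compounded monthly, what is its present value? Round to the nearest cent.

Periodic rate i = 0.0685/12 = 0.00570833; n = 11 × 12 = 132 periods.
PV = 38,600 / (1 + 0.00570833)^132 = 38,600 / 2.119876 = 18,208.6133

€18,208.61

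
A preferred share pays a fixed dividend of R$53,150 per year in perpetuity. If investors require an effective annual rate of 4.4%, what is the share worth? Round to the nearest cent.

R$1,207,954.55

PV = C/r = 53150/0.044 = 1,207,954.5455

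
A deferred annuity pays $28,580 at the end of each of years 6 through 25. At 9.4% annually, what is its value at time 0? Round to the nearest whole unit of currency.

$161,847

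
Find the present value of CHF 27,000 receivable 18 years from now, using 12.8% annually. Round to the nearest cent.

CHF 3,088.87

PV = FV·(1+i)^(−n) = 27,000 × 0.114403 = 3,088.8724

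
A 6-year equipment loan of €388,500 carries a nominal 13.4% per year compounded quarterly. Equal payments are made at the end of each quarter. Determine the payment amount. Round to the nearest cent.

i = 0.134/4 = 0.0335 per quarter; n = 6·4 = 24.
Annuity-PV factor = 16.314332; PMT = 388500 / 16.314332 = 23,813.4181

€23,813.42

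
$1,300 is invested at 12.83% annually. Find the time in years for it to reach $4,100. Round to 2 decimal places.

9.52 years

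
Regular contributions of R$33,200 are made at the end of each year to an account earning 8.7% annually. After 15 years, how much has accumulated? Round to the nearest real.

R$952,103

FV = PMT · [(1+i)^n − 1] / i = 33200 · 28.677789 = 952,102.6008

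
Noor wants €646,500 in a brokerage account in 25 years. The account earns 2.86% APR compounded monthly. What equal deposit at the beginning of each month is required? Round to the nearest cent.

i = 0.0286/12 = 0.00238333 per month; n = 25·12 = 300.
PMT = 646500 / ( [(1+0.00238333)^300 − 1] / 0.00238333 × (1+i) ) = 646500 / 438.433407 = 1,474.5683

€1,474.57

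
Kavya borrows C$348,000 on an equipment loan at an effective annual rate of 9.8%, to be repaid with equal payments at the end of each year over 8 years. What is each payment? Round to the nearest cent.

C$64,756.33

Annuity-PV factor = 5.373992; PMT = 348000 / 5.373992 = 64,756.3319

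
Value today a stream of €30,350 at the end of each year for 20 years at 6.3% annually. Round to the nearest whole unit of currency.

€339,790

PV = PMT · [1 − (1+i)^(−n)] / i = 30350 · 11.195727 = 339,790.3252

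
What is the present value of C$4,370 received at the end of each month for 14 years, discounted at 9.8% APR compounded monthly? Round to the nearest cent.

C$398,642.32

Periodic rate i = 0.098/12 = 0.00816667; n = 14 × 12 = 168 periods.
PV = 4370 × [1 − (1+0.00816667)^(−168)] / 0.00816667 = 4370 × 91.222499 = 398,642.3212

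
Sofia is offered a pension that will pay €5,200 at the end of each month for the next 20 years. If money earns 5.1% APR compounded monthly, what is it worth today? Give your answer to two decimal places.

€781,376.27

i = 0.051/12 = 0.00425 per month; n = 20·12 = 240.
PV = PMT · [1 − (1+i)^(−n)] / i = 5200 · 150.264667 = 781,376.2686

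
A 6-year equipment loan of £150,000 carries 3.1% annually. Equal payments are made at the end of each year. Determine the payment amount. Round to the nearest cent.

£27,781.47

PMT = 150000 / ( [1 − (1+0.031)^(−6)] / 0.031 ) = 150000 / 5.399283 = 27,781.4691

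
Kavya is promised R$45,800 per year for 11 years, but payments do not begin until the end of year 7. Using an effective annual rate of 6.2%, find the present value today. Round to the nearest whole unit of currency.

R$249,226

PV at t=6 (ordinary 11-year annuity): 45800 × a(11|0.062) = 45800 × 7.806823 = 357,552.4982
PV₀ = 357,552.4982 / (1+0.062)^6 = 357,552.4982 / 1.434654 = 249,225.6379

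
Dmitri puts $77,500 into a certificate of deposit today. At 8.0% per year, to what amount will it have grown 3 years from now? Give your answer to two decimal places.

FV = PV·(1+i)^n = 77,500 × 1.259712 = 97,627.6800

$97,627.68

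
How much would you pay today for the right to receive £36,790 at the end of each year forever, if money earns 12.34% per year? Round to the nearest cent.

£298,136.14

PV = C/r = 36790/0.1234 = 298,136.1426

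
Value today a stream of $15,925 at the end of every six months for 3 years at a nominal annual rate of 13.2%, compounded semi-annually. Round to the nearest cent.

With 2 periods per year: i = 0.066, n = 6.
PV = PMT · [1 − (1+i)^(−n)] / i = 15925 · 4.825974 = 76,853.6305

$76,853.63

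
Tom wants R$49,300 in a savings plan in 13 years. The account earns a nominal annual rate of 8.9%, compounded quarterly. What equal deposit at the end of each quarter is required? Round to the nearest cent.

R$512.51

i = 0.089/4 = 0.02225 per quarter; n = 13·4 = 52.
PMT = 49300 / ( [(1+0.02225)^52 − 1] / 0.02225 ) = 49300 / 96.192953 = 512.5116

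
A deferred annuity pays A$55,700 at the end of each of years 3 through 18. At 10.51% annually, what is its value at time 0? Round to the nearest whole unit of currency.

A$346,255

Value one period before first payment (t=2): 55700 × [1 − (1+0.1051)^(−16)] / 0.1051 = 55700 × 7.591780 = 422,862.1470
PV₀ = 422,862.1470 / (1+0.1051)^2 = 422,862.1470 / 1.221246 = 346,254.6805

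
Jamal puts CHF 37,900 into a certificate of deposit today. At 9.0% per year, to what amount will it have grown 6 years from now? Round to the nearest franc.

37,900 × (1+0.09)^6 = 37,900 × 1.677100 = 63,562.0942

CHF 63,562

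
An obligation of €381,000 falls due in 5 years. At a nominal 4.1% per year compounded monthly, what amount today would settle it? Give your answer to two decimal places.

With 12 periods per year: i = 0.00341667, n = 60.
Discount factor = (1+0.00341667)^(−60) = 0.814932; PV = 381,000 × 0.814932 = 310,489.0974

€310,489.10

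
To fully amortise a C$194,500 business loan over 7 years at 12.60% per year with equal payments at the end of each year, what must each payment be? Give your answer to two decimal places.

C$43,432.40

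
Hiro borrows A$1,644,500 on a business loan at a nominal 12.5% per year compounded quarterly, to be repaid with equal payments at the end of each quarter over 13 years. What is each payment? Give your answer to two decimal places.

A$64,388.87

With 4 periods per year: i = 0.03125, n = 52.
PMT = 1.6445e+06 / ( [1 − (1+0.03125)^(−52)] / 0.03125 ) = 1.6445e+06 / 25.540127 = 64,388.8731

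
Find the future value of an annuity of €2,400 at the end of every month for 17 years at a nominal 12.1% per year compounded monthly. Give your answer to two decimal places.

With 12 periods per year: i = 0.0100833, n = 204.
Accumulation factor s(204|0.0100833) = 668.657607; FV = 2400 × 668.657607 = 1,604,778.2566

€1,604,778.26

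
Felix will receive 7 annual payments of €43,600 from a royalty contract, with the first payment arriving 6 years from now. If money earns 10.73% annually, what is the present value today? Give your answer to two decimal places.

PV at t=5 (ordinary 7-year annuity): 43600 × a(7|0.1073) = 43600 × 4.753588 = 207,256.4386
PV₀ = 207,256.4386 / (1+0.1073)^5 = 207,256.4386 / 1.664664 = 124,503.4918

€124,503.49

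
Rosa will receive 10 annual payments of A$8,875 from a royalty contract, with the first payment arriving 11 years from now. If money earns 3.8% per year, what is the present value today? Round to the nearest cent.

A$50,072.39

Value one period before first payment (t=10): 8875 × [1 − (1+0.038)^(−10)] / 0.038 = 8875 × 8.192256 = 72,706.2742
Discount back 10 years: 72,706.2742 × (1+0.038)^(−10) = 72,706.2742 × 0.688694 = 50,072.3939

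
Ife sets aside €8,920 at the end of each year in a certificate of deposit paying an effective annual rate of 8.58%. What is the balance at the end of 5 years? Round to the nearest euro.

€52,939

Accumulation factor s(5|0.0858) = 5.934829; FV = 8920 × 5.934829 = 52,938.6723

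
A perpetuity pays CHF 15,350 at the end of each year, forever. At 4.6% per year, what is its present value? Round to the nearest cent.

CHF 333,695.65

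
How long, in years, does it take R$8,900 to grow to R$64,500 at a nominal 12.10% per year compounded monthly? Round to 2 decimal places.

Periodic rate i = 0.121/12 = 0.0100833.
n = ln(64500/8900) / ln(1+0.0100833) = ln(7.24719) / 0.010033 = 197.4132 months
= 197.4132/12 years

16.45 years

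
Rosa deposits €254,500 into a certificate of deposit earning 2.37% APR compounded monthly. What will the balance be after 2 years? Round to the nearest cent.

i = 0.0237/12 = 0.001975 per month; n = 2·12 = 24.
FV = PV·(1+i)^n = 254,500 × 1.048492 = 266,841.2974

€266,841.30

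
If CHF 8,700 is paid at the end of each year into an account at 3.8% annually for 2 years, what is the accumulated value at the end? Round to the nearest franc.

CHF 17,731

FV = PMT · [(1+i)^n − 1] / i = 8700 · 2.038000 = 17,730.6000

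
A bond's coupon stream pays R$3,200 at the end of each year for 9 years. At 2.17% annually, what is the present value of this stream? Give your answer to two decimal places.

R$25,908.51

PV = PMT · [1 − (1+i)^(−n)] / i = 3200 · 8.096410 = 25,908.5131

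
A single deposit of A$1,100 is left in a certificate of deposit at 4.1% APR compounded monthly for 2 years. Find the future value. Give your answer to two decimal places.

Periodic rate i = 0.041/12 = 0.00341667; n = 2 × 12 = 24 periods.
FV = PV·(1+i)^n = 1,100 × 1.085304 = 1,193.8345

A$1,193.83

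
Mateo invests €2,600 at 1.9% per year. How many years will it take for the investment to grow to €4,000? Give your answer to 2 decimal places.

22.89 years

(1+i)^n = 4000/2600 = 1.53846, so n = ln 1.53846 / ln 1.019 = 22.8875 years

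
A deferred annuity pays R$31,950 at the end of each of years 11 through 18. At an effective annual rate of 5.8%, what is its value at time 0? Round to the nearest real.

PV at t=10 (ordinary 8-year annuity): 31950 × a(8|0.058) = 31950 × 6.259247 = 199,982.9472
Discount back 10 years: 199,982.9472 × (1+0.058)^(−10) = 199,982.9472 × 0.569041 = 113,798.4344

R$113,798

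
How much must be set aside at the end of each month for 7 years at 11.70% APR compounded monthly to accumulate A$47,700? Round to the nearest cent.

A$369.33

i = 0.117/12 = 0.00975 per month; n = 7·12 = 84.
PMT = 47700 / ( [(1+0.00975)^84 − 1] / 0.00975 ) = 47700 / 129.153902 = 369.3268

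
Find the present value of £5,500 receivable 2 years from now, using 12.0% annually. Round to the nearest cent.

£4,384.57

PV = FV·(1+i)^(−n) = 5,500 × 0.797194 = 4,384.5663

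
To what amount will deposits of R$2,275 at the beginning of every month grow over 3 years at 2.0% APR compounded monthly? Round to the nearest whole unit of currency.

Periodic rate i = 0.02/12 = 0.00166667; n = 3 × 12 = 36 periods.
FV = 2275 × [(1+0.00166667)^36 − 1] / 0.00166667 × (1+i) = 2275 × 37.131892 = 84,475.0554
(annuity-due: payments at period start, so ×(1+i).)

R$84,475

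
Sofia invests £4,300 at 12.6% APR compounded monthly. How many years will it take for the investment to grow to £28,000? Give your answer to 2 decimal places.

14.95 years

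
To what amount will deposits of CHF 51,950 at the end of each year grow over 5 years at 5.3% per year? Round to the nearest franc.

FV = 51950 × [(1+0.053)^5 − 1] / 0.053 = 51950 × 5.558842 = 288,781.8562

CHF 288,782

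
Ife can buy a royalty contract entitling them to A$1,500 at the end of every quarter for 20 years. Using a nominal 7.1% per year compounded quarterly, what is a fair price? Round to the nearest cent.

Periodic rate i = 0.071/4 = 0.01775; n = 20 × 4 = 80 periods.
Annuity factor a(80|0.01775) = 42.549664; PV = 1500 × 42.549664 = 63,824.4954

A$63,824.50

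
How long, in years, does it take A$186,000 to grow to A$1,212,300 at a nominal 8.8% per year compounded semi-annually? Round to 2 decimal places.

21.77 years

Periodic rate i = 0.088/2 = 0.044.
n = ln(1.2123e+06/186000) / ln(1+0.044) = ln(6.51774) / 0.043059 = 43.5334 half-years
= 43.5334/2 years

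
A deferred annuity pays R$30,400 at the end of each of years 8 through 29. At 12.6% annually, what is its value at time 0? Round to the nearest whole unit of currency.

R$97,407

PV at t=7 (ordinary 22-year annuity): 30400 × a(22|0.126) = 30400 × 7.353352 = 223,541.8942
Discount back 7 years: 223,541.8942 × (1+0.126)^(−7) = 223,541.8942 × 0.435744 = 97,407.0056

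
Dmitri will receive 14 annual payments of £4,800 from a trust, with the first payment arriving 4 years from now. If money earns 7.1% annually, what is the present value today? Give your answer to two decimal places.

£33,966.88

Value one period before first payment (t=3): 4800 × [1 − (1+0.071)^(−14)] / 0.071 = 4800 × 8.693262 = 41,727.6583
Discount back 3 years: 41,727.6583 × (1+0.071)^(−3) = 41,727.6583 × 0.814013 = 33,966.8756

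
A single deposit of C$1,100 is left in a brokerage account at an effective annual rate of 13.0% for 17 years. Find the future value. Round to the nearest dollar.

FV = PV·(1+i)^n = 1,100 × 7.986078 = 8,784.6856

C$8,785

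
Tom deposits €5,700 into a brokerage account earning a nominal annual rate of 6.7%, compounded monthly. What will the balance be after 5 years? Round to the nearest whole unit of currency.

€7,961

Periodic rate i = 0.067/12 = 0.00558333; n = 5 × 12 = 60 periods.
FV = PV·(1+i)^n = 5,700 × 1.396638 = 7,960.8393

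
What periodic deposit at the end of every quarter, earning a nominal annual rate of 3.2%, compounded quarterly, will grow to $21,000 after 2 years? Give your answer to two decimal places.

$2,552.38

Periodic rate i = 0.032/4 = 0.008; n = 2 × 4 = 8 periods.
PMT = 21000 / ( [(1+0.008)^8 − 1] / 0.008 ) = 21000 / 8.227620 = 2,552.3784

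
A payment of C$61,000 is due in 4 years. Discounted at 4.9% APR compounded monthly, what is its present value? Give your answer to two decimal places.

C$50,162.76

With 12 periods per year: i = 0.00408333, n = 48.
PV = 61,000 / (1 + 0.00408333)^48 = 61,000 / 1.216042 = 50,162.7613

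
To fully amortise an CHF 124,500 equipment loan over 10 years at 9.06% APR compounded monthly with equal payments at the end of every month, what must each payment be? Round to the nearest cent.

CHF 1,581.16

i = 0.0906/12 = 0.00755 per month; n = 10·12 = 120.
Annuity-PV factor = 78.739711; PMT = 124500 / 78.739711 = 1,581.1590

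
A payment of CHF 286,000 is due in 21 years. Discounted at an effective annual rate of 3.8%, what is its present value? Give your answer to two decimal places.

CHF 130,683.76

PV = FV·(1+i)^(−n) = 286,000 × 0.456936 = 130,683.7564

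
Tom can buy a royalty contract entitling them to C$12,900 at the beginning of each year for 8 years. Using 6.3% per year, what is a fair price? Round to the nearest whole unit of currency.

C$84,151

Annuity factor a(8|0.063) × (1+i) = 6.523344; PV = 12900 × 6.523344 = 84,151.1321
(Beginning-of-period payments → annuity-due factor ×(1+i).)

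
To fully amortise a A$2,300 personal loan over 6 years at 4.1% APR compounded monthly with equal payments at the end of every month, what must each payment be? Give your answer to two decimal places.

A$36.09

With 12 periods per year: i = 0.00341667, n = 72.
PMT = 2300 / ( [1 − (1+0.00341667)^(−72)] / 0.00341667 ) = 2300 / 63.731663 = 36.0888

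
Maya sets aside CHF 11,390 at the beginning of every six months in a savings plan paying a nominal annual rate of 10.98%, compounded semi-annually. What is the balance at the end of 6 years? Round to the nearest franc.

With 2 periods per year: i = 0.0549, n = 12.
FV = 11390 × [(1+0.0549)^12 − 1] / 0.0549 × (1+i) = 11390 × 17.275114 = 196,763.5431
Payments are at the start of each period, so multiply by (1+i).

CHF 196,764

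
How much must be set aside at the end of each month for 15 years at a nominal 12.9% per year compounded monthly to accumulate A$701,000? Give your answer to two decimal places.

A$1,287.52

i = 0.129/12 = 0.01075 per month; n = 15·12 = 180.
PMT = 701000 / ( [(1+0.01075)^180 − 1] / 0.01075 ) = 701000 / 544.456704 = 1,287.5220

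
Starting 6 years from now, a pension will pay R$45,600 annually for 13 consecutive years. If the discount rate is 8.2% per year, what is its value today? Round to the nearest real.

R$240,381

PV at t=5 (ordinary 13-year annuity): 45600 × a(13|0.082) = 45600 × 7.817565 = 356,480.9857
Discount back 5 years: 356,480.9857 × (1+0.082)^(−5) = 356,480.9857 × 0.674316 = 240,380.9605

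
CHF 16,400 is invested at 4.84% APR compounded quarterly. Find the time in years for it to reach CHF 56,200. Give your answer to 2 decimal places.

Periodic rate i = 0.0484/4 = 0.0121.
(1+i)^n = 56200/16400 = 3.42683, so n = ln 3.42683 / ln 1.0121 = 102.4026 quarters
= 102.4026/4 years

25.60 years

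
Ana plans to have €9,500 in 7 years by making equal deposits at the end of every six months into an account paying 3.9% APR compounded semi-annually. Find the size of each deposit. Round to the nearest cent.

€596.71

With 2 periods per year: i = 0.0195, n = 14.
FV-annuity factor = 15.920631; PMT = 9500 / 15.920631 = 596.7100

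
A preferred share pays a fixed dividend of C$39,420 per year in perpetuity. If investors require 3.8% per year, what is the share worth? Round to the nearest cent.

PV = PMT / i = 39420 / 0.038 = 1,037,368.4211

C$1,037,368.42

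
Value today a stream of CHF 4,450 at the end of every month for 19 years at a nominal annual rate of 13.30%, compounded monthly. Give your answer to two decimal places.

CHF 368,975.21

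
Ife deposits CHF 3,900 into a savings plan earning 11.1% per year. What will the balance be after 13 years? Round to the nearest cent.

CHF 15,323.13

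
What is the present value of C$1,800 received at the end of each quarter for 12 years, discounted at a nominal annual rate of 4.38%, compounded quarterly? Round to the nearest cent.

C$66,921.88

With 4 periods per year: i = 0.01095, n = 48.
Annuity factor a(48|0.01095) = 37.178821; PV = 1800 × 37.178821 = 66,921.8781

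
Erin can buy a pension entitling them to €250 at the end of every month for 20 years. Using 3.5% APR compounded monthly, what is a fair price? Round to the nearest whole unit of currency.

€43,106

Periodic rate i = 0.035/12 = 0.00291667; n = 20 × 12 = 240 periods.
Annuity factor a(240|0.00291667) = 172.425768; PV = 250 × 172.425768 = 43,106.4421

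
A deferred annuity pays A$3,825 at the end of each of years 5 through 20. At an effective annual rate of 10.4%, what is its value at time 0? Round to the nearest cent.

Value one period before first payment (t=4): 3825 × [1 − (1+0.104)^(−16)] / 0.104 = 3825 × 7.640865 = 29,226.3080
PV₀ = 29,226.3080 / (1+0.104)^4 = 29,226.3080 / 1.485512 = 19,674.2264

A$19,674.23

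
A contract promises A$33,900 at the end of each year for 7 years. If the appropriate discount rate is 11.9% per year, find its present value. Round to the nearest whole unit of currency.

A$155,203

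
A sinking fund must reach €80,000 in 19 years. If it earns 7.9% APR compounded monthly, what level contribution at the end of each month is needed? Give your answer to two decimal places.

With 12 periods per year: i = 0.00658333, n = 228.
FV-annuity factor = 526.201329; PMT = 80000 / 526.201329 = 152.0331

€152.03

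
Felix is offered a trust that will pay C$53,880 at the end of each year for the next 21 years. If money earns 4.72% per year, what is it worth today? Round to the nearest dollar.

PV = PMT · [1 − (1+i)^(−n)] / i = 53880 · 13.143114 = 708,150.9932

C$708,151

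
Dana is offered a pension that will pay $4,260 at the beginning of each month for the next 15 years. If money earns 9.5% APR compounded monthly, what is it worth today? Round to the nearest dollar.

With 12 periods per year: i = 0.00791667, n = 180.
PV = 4260 × [1 − (1+0.00791667)^(−180)] / 0.00791667 × (1+i) = 4260 × 96.522969 = 411,187.8478
(Beginning-of-period payments → annuity-due factor ×(1+i).)

$411,188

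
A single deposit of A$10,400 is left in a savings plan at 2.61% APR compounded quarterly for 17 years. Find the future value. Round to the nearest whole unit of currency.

A$16,185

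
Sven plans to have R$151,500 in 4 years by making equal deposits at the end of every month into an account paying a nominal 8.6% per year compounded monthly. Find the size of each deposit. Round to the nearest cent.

R$2,655.62

i = 0.086/12 = 0.00716667 per month; n = 4·12 = 48.
PMT = 151500 / ( [(1+0.00716667)^48 − 1] / 0.00716667 ) = 151500 / 57.048724 = 2,655.6247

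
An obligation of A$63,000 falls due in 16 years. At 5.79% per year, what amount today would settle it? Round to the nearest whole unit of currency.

PV = 63,000 / (1 + 0.0579)^16 = 63,000 / 2.461013 = 25,599.2166

A$25,599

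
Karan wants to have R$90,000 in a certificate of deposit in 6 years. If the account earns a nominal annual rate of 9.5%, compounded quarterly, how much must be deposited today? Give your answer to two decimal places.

With 4 periods per year: i = 0.02375, n = 24.
PV = FV·(1+i)^(−n) = 90,000 × 0.569306 = 51,237.5736

R$51,237.57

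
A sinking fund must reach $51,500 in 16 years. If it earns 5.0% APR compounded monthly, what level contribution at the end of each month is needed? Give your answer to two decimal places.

Periodic rate i = 0.05/12 = 0.00416667; n = 16 × 12 = 192 periods.
PMT = 51500 / ( [(1+0.00416667)^192 − 1] / 0.00416667 ) = 51500 / 293.242809 = 175.6224

$175.62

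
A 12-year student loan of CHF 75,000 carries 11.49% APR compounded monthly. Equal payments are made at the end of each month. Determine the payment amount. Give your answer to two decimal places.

CHF 962.04

With 12 periods per year: i = 0.009575, n = 144.
Annuity-PV factor = 77.959458; PMT = 75000 / 77.959458 = 962.0385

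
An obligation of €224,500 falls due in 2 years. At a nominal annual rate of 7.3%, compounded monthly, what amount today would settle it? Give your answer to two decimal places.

€194,089.23

With 12 periods per year: i = 0.00608333, n = 24.
Discount factor = (1+0.00608333)^(−24) = 0.864540; PV = 224,500 × 0.864540 = 194,089.2292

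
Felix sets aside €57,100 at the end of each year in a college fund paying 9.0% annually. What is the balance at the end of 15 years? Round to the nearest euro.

€1,676,508

Accumulation factor s(15|0.09) = 29.360916; FV = 57100 × 29.360916 = 1,676,508.3161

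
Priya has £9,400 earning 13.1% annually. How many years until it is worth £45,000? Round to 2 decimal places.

n = ln(45000/9400) / ln(1+0.131) = ln(4.78723) / 0.123102 = 12.7208 years

12.72 years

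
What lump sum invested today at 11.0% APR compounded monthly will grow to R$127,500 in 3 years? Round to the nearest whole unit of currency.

With 12 periods per year: i = 0.00916667, n = 36.
PV = 127,500 / (1 + 0.00916667)^36 = 127,500 / 1.388879 = 91,800.6781

R$91,801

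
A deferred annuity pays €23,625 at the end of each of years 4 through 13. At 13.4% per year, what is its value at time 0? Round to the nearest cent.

Value one period before first payment (t=3): 23625 × [1 − (1+0.134)^(−10)] / 0.134 = 23625 × 5.340592 = 126,171.4949
Discount back 3 years: 126,171.4949 × (1+0.134)^(−3) = 126,171.4949 × 0.685742 = 86,521.1105

€86,521.11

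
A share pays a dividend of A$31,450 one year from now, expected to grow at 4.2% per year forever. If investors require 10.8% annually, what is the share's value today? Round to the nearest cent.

PV = PMT / (i − g) = 31450 / (0.108 − 0.042) = 31450 / 0.066000 = 476,515.1515

A$476,515.15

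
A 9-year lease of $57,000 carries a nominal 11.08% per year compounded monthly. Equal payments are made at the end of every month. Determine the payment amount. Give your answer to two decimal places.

$836.20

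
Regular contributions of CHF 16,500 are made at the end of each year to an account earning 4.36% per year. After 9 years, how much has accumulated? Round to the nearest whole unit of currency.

CHF 177,213

FV = 16500 × [(1+0.0436)^9 − 1] / 0.0436 = 16500 × 10.740193 = 177,213.1772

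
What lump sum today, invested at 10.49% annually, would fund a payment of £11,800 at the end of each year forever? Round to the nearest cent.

£112,488.08

PV = PMT / i = 11800 / 0.1049 = 112,488.0839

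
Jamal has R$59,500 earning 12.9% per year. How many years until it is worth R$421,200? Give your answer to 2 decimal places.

16.13 years

(1+i)^n = 421200/59500 = 7.07899, so n = ln 7.07899 / ln 1.129 = 16.1303 years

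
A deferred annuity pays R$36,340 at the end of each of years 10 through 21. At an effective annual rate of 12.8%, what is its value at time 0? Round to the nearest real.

R$73,397

PV at t=9 (ordinary 12-year annuity): 36340 × a(12|0.128) = 36340 × 5.971385 = 217,000.1435
PV₀ = 217,000.1435 / (1+0.128)^9 = 217,000.1435 / 2.956527 = 73,396.9688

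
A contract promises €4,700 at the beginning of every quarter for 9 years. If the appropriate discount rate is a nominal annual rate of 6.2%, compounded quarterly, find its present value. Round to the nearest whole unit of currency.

i = 0.062/4 = 0.0155 per quarter; n = 9·4 = 36.
PV = 4700 × [1 − (1+0.0155)^(−36)] / 0.0155 × (1+i) = 4700 × 27.856951 = 130,927.6720
Payments are at the start of each period, so multiply by (1+i).

€130,928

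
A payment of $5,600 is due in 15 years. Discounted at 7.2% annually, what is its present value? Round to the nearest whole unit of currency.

$1,974

PV = FV·(1+i)^(−n) = 5,600 × 0.352434 = 1,973.6323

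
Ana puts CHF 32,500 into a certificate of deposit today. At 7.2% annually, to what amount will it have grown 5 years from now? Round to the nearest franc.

CHF 46,011

32,500 × (1+0.072)^5 = 32,500 × 1.415709 = 46,010.5355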